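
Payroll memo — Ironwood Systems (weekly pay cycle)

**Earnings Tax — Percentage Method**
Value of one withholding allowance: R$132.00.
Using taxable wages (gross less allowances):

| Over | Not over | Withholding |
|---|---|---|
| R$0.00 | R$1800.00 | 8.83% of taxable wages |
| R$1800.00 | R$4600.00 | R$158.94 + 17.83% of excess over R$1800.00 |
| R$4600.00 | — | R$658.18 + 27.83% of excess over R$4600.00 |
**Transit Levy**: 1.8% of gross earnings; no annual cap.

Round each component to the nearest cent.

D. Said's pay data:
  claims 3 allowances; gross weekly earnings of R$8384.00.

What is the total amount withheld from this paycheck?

Earnings Tax: taxable = R$8384.00 − 3×R$132.00 = R$7988.00
  R$658.18 + 27.83% × (R$7988.00 − R$4600.00) = R$658.18 + 27.83% × R$3388.00 = R$1601.06
Transit Levy: 1.8% × R$8384.00 = R$150.91
Total: R$1601.06 + R$150.91 = R$1751.97

R$1751.97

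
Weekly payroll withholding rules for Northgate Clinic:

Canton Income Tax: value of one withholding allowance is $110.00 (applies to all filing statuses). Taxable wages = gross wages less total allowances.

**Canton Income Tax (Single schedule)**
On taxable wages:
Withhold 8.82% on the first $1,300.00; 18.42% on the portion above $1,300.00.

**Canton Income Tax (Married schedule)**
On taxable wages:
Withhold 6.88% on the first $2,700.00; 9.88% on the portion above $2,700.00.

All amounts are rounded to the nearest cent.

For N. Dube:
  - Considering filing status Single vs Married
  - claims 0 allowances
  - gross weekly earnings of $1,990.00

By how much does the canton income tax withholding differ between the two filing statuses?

Canton Income Tax (Single): taxable = $1,990.00
  $114.66 + 18.42% × ($1,990.00 − $1,300.00) = $114.66 + 18.42% × $690.00 = $241.76
Canton Income Tax (Married): taxable = $1,990.00
  6.88% × $1,990.00 = $136.91
Difference: |$241.76 − $136.91| = $104.85 (higher under Single)

$104.85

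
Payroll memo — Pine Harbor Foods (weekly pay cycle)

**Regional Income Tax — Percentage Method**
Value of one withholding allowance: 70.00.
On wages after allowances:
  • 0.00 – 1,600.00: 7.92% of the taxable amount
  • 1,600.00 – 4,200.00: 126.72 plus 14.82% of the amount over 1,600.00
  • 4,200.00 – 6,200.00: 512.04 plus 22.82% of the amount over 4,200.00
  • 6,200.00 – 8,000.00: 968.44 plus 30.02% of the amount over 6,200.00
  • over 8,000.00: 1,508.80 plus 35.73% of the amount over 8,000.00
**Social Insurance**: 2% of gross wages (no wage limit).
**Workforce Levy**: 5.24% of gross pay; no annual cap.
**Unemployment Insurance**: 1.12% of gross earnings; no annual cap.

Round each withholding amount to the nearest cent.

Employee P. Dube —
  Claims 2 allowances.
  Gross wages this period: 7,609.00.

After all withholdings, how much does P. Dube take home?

5,623.50

Regional Income Tax: taxable = 7,609.00 − 2×70.00 = 7,469.00
  968.44 + 30.02% × (7,469.00 − 6,200.00) = 968.44 + 30.02% × 1,269.00 = 1,349.39
Social Insurance: 2% × 7,609.00 = 152.18
Workforce Levy: 5.24% × 7,609.00 = 398.71
Unemployment Insurance: 1.12% × 7,609.00 = 85.22
Total withheld: 1,349.39 + 152.18 + 398.71 + 85.22 = 1,985.50
Net pay: 7,609.00 − 1,985.50 = 5,623.50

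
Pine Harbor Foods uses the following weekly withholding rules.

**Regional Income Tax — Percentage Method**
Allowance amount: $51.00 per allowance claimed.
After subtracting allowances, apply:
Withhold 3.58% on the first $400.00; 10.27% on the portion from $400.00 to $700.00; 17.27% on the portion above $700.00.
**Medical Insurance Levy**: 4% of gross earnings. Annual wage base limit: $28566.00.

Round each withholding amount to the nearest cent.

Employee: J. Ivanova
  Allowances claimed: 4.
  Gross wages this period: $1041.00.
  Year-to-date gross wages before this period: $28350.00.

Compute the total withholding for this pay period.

Regional Income Tax: taxable = $1041.00 − 4×$51.00 = $837.00
  $45.13 + 17.27% × ($837.00 − $700.00) = $45.13 + 17.27% × $137.00 = $68.79
Medical Insurance Levy: cap $28566.00 − YTD $28350.00 = $216.00 subject; 4% × $216.00 = $8.64
Total: $68.79 + $8.64 = $77.43

$77.43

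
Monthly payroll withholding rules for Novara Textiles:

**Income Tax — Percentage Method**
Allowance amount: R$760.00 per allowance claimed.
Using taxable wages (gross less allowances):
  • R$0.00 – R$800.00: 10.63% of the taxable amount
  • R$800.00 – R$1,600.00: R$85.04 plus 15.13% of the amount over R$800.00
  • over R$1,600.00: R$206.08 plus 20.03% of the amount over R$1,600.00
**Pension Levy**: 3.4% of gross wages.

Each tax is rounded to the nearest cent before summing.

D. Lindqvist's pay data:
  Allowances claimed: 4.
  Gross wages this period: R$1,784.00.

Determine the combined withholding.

R$60.66

Income Tax: taxable = R$1,784.00 − 4×R$760.00 = R$-1,256.00
  Taxable ≤ 0 → R$0.00
Pension Levy: 3.4% × R$1,784.00 = R$60.66
Total: R$0.00 + R$60.66 = R$60.66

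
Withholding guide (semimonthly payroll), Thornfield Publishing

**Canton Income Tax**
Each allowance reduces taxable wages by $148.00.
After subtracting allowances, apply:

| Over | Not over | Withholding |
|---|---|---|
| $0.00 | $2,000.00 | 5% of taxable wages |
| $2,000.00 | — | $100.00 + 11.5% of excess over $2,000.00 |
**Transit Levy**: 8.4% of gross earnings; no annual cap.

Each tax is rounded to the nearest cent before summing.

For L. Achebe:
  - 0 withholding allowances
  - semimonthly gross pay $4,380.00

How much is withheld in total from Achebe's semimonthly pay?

Canton Income Tax: taxable = $4,380.00
  $100.00 + 11.5% × ($4,380.00 − $2,000.00) = $100.00 + 11.5% × $2,380.00 = $373.70
Transit Levy: 8.4% × $4,380.00 = $367.92
Total: $373.70 + $367.92 = $741.62

$741.62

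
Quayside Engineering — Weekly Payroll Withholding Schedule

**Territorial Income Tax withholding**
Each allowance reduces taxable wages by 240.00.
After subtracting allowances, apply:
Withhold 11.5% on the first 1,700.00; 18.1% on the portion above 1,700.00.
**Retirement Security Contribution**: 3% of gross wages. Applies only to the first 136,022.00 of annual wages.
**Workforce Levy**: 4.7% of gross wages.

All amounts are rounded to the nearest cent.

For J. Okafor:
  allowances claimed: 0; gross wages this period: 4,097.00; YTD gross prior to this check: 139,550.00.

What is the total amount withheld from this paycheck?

Territorial Income Tax: taxable = 4,097.00
  195.50 + 18.1% × (4,097.00 − 1,700.00) = 195.50 + 18.1% × 2,397.00 = 629.36
Retirement Security Contribution: YTD 139,550.00 ≥ cap 136,022.00 → 0.00
Workforce Levy: 4.7% × 4,097.00 = 192.56
Total: 629.36 + 0.00 + 192.56 = 821.92

821.92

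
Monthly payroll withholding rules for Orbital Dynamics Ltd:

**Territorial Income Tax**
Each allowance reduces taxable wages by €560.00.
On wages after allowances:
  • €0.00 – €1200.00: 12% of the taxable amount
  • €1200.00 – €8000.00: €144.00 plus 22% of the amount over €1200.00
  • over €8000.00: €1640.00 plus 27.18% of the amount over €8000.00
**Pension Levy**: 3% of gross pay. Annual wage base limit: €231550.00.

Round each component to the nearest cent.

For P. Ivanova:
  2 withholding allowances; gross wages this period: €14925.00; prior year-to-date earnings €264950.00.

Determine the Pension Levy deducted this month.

€0.00

Pension Levy: YTD €264950.00 ≥ cap €231550.00 → €0.00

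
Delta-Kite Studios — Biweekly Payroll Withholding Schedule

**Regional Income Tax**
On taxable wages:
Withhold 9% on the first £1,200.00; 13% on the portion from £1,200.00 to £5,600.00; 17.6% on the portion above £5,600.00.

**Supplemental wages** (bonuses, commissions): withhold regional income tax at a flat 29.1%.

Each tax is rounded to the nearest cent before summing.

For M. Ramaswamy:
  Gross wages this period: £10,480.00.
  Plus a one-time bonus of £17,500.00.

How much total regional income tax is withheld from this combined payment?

Regional Income Tax: taxable = £10,480.00
  £680.00 + 17.6% × (£10,480.00 − £5,600.00) = £680.00 + 17.6% × £4,880.00 = £1,538.88
Supplemental (29.1% flat on bonus): 29.1% × £17,500.00 = £5,092.50
Total regional income tax: £1,538.88 + £5,092.50 = £6,631.38

£6,631.38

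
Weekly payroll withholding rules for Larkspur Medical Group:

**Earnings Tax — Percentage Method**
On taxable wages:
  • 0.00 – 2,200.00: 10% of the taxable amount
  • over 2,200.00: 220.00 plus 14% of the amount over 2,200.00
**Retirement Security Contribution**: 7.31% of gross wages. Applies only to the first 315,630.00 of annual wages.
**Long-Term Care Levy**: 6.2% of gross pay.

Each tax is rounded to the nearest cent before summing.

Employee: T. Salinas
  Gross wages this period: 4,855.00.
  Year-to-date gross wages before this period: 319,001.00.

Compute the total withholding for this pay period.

Earnings Tax: taxable = 4,855.00
  220.00 + 14% × (4,855.00 − 2,200.00) = 220.00 + 14% × 2,655.00 = 591.70
Retirement Security Contribution: YTD 319,001.00 ≥ cap 315,630.00 → 0.00
Long-Term Care Levy: 6.2% × 4,855.00 = 301.01
Total: 591.70 + 0.00 + 301.01 = 892.71

892.71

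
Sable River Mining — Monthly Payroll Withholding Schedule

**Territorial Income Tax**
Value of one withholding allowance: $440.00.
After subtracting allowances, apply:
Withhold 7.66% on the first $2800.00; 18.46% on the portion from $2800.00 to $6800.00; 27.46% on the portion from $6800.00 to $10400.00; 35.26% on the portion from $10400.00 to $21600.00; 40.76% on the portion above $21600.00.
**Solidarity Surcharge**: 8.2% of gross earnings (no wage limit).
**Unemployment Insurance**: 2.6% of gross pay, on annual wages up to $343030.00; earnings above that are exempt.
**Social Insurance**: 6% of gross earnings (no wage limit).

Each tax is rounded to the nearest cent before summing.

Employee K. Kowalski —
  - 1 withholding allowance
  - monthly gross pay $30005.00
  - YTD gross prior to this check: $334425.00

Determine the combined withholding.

$13621.53

Territorial Income Tax: taxable = $30005.00 − 1×$440.00 = $29565.00
  $5890.56 + 40.76% × ($29565.00 − $21600.00) = $5890.56 + 40.76% × $7965.00 = $9137.09
Solidarity Surcharge: 8.2% × $30005.00 = $2460.41
Unemployment Insurance: cap $343030.00 − YTD $334425.00 = $8605.00 subject; 2.6% × $8605.00 = $223.73
Social Insurance: 6% × $30005.00 = $1800.30
Total: $9137.09 + $2460.41 + $223.73 + $1800.30 = $13621.53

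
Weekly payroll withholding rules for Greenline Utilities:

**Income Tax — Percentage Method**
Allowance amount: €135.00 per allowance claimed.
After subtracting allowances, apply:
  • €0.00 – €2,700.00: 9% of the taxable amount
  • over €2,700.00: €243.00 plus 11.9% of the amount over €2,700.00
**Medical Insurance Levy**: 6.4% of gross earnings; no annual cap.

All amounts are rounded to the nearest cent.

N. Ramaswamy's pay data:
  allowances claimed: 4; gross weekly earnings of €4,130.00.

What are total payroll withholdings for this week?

Income Tax: taxable = €4,130.00 − 4×€135.00 = €3,590.00
  €243.00 + 11.9% × (€3,590.00 − €2,700.00) = €243.00 + 11.9% × €890.00 = €348.91
Medical Insurance Levy: 6.4% × €4,130.00 = €264.32
Total: €348.91 + €264.32 = €613.23

€613.23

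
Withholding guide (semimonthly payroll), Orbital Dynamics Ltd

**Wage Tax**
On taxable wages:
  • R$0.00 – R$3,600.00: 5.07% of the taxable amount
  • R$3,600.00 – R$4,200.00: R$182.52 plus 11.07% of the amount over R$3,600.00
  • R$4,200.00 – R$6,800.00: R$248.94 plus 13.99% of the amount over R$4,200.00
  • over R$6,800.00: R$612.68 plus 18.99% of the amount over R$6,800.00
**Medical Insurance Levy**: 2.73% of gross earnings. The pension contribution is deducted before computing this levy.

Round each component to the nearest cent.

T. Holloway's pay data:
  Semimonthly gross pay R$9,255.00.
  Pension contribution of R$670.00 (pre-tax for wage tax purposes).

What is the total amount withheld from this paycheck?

R$1,186.02

Wage Tax: taxable = R$9,255.00 − R$670.00 = R$8,585.00
  R$612.68 + 18.99% × (R$8,585.00 − R$6,800.00) = R$612.68 + 18.99% × R$1,785.00 = R$951.65
Medical Insurance Levy: 2.73% × R$8,585.00 = R$234.37
Total: R$951.65 + R$234.37 = R$1,186.02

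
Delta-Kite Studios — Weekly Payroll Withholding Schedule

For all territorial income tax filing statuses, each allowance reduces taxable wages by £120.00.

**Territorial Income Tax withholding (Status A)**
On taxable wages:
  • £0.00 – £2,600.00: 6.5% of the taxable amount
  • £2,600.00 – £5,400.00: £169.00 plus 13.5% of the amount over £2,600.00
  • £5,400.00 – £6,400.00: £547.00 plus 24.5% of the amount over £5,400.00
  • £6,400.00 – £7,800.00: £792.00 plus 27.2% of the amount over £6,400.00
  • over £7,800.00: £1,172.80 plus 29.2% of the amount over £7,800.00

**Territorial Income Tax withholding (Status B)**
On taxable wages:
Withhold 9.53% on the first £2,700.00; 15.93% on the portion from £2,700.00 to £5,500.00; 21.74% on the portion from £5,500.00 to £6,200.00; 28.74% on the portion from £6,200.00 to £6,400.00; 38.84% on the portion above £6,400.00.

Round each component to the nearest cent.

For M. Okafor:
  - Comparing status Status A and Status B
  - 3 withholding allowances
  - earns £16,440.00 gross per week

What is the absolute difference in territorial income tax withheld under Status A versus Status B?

£1,082.16

Territorial Income Tax (Status A): taxable = £16,440.00 − 3×£120.00 = £16,080.00
  £1,172.80 + 29.2% × (£16,080.00 − £7,800.00) = £1,172.80 + 29.2% × £8,280.00 = £3,590.56
Territorial Income Tax (Status B): taxable = £16,440.00 − 3×£120.00 = £16,080.00
  £913.01 + 38.84% × (£16,080.00 − £6,400.00) = £913.01 + 38.84% × £9,680.00 = £4,672.72
Difference: |£3,590.56 − £4,672.72| = £1,082.16 (higher under Status B)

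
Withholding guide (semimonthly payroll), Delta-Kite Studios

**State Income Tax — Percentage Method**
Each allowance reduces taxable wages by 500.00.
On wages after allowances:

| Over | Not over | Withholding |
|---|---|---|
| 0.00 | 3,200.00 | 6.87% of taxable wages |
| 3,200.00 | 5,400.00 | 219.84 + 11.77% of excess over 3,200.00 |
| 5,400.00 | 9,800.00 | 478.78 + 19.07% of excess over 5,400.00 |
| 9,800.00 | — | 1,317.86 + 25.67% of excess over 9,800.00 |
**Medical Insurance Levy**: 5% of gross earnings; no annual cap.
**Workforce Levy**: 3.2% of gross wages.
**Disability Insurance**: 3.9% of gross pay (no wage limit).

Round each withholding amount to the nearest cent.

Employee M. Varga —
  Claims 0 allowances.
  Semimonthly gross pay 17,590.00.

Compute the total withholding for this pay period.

State Income Tax: taxable = 17,590.00
  1,317.86 + 25.67% × (17,590.00 − 9,800.00) = 1,317.86 + 25.67% × 7,790.00 = 3,317.55
Medical Insurance Levy: 5% × 17,590.00 = 879.50
Workforce Levy: 3.2% × 17,590.00 = 562.88
Disability Insurance: 3.9% × 17,590.00 = 686.01
Total: 3,317.55 + 879.50 + 562.88 + 686.01 = 5,445.94

5,445.94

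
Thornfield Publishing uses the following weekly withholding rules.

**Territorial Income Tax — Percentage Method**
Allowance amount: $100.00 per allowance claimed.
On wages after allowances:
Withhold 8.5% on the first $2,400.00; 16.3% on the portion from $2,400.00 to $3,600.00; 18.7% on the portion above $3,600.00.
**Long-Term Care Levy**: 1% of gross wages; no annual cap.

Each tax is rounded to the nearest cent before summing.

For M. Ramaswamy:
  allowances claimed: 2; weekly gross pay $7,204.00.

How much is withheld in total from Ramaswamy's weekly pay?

$1,108.19

Territorial Income Tax: taxable = $7,204.00 − 2×$100.00 = $7,004.00
  $399.60 + 18.7% × ($7,004.00 − $3,600.00) = $399.60 + 18.7% × $3,404.00 = $1,036.15
Long-Term Care Levy: 1% × $7,204.00 = $72.04
Total: $1,036.15 + $72.04 = $1,108.19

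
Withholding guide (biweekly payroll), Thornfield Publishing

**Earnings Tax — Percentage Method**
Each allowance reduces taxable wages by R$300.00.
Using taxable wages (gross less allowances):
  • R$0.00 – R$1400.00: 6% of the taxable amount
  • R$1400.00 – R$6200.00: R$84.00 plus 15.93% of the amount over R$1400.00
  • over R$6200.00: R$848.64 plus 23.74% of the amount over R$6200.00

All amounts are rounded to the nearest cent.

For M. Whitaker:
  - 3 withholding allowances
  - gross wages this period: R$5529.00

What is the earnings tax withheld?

R$598.38

Earnings Tax: taxable = R$5529.00 − 3×R$300.00 = R$4629.00
  R$84.00 + 15.93% × (R$4629.00 − R$1400.00) = R$84.00 + 15.93% × R$3229.00 = R$598.38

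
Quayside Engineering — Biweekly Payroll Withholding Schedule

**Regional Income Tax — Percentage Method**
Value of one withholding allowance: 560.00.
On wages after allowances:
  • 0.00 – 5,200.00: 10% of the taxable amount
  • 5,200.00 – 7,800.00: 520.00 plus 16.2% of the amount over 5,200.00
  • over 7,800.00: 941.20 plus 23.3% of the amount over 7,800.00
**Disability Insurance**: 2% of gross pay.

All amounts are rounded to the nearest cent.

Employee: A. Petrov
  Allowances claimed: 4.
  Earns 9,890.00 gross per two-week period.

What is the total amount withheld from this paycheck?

Regional Income Tax: taxable = 9,890.00 − 4×560.00 = 7,650.00
  520.00 + 16.2% × (7,650.00 − 5,200.00) = 520.00 + 16.2% × 2,450.00 = 916.90
Disability Insurance: 2% × 9,890.00 = 197.80
Total: 916.90 + 197.80 = 1,114.70

1,114.70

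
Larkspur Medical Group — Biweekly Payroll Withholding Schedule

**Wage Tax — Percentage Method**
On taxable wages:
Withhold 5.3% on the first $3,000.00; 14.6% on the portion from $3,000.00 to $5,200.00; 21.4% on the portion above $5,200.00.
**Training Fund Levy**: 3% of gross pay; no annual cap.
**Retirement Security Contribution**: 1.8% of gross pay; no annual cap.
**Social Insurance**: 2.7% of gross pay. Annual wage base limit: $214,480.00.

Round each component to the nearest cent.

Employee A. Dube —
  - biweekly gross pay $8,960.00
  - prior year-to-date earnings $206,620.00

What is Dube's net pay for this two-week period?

Wage Tax: taxable = $8,960.00
  $480.20 + 21.4% × ($8,960.00 − $5,200.00) = $480.20 + 21.4% × $3,760.00 = $1,284.84
Training Fund Levy: 3% × $8,960.00 = $268.80
Retirement Security Contribution: 1.8% × $8,960.00 = $161.28
Social Insurance: cap $214,480.00 − YTD $206,620.00 = $7,860.00 subject; 2.7% × $7,860.00 = $212.22
Total withheld: $1,284.84 + $268.80 + $161.28 + $212.22 = $1,927.14
Net pay: $8,960.00 − $1,927.14 = $7,032.86

$7,032.86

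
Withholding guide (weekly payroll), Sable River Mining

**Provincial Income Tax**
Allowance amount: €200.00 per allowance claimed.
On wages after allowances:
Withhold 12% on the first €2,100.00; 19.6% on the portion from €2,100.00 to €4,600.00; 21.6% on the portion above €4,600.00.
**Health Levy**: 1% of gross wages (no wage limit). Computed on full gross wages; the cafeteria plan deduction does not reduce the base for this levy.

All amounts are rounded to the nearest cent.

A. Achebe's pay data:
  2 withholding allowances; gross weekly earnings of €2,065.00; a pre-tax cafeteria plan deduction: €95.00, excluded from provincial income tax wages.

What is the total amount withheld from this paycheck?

€209.05

Provincial Income Tax: taxable = €2,065.00 − €95.00 − 2×€200.00 = €1,570.00
  12% × €1,570.00 = €188.40
Health Levy: 1% × €2,065.00 = €20.65
Total: €188.40 + €20.65 = €209.05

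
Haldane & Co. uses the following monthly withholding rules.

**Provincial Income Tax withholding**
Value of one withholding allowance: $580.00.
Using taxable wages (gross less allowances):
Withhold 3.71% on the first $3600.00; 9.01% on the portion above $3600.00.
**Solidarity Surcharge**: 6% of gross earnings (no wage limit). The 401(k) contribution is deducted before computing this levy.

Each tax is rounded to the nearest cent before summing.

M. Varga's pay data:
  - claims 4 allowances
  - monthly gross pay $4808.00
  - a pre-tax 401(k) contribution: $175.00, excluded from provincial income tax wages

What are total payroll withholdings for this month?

$363.79

Provincial Income Tax: taxable = $4808.00 − $175.00 − 4×$580.00 = $2313.00
  3.71% × $2313.00 = $85.81
Solidarity Surcharge: 6% × $4633.00 = $277.98
Total: $85.81 + $277.98 = $363.79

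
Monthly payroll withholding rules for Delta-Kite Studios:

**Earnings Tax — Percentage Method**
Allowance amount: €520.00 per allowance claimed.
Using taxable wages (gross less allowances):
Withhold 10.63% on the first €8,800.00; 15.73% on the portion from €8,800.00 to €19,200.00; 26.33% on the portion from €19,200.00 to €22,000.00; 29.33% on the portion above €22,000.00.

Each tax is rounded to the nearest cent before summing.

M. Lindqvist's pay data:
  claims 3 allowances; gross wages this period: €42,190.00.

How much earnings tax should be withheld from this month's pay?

Earnings Tax: taxable = €42,190.00 − 3×€520.00 = €40,630.00
  €3,308.60 + 29.33% × (€40,630.00 − €22,000.00) = €3,308.60 + 29.33% × €18,630.00 = €8,772.78

€8,772.78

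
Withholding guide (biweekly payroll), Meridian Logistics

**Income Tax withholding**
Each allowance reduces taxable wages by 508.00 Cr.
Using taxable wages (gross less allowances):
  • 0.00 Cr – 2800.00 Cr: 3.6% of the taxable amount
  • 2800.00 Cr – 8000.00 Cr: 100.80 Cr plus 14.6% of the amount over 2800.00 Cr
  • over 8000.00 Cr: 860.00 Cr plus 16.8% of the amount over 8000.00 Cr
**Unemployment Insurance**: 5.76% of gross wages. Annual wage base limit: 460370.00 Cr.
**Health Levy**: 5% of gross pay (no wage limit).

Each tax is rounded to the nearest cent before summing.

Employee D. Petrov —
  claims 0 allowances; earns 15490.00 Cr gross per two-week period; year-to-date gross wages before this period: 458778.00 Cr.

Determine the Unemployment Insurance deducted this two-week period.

91.70 Cr

Unemployment Insurance: cap 460370.00 Cr − YTD 458778.00 Cr = 1592.00 Cr subject; 5.76% × 1592.00 Cr = 91.70 Cr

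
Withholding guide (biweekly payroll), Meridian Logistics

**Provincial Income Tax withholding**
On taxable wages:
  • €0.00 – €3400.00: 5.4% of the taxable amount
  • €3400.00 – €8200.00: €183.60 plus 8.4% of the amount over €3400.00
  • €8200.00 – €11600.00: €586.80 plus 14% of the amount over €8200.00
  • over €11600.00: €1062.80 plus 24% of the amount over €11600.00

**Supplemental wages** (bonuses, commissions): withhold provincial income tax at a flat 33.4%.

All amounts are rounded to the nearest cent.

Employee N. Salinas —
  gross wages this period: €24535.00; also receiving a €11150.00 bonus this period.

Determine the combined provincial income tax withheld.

€7891.30

Provincial Income Tax: taxable = €24535.00
  €1062.80 + 24% × (€24535.00 − €11600.00) = €1062.80 + 24% × €12935.00 = €4167.20
Supplemental (33.4% flat on bonus): 33.4% × €11150.00 = €3724.10
Total provincial income tax: €4167.20 + €3724.10 = €7891.30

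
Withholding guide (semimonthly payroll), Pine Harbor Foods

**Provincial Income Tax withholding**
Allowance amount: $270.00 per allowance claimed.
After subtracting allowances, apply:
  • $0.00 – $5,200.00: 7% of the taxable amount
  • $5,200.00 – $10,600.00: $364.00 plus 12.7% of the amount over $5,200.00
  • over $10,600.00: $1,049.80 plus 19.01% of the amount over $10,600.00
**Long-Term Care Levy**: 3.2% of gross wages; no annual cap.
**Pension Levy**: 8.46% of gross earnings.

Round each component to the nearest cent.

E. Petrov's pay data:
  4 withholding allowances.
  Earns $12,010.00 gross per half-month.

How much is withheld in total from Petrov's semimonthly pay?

Provincial Income Tax: taxable = $12,010.00 − 4×$270.00 = $10,930.00
  $1,049.80 + 19.01% × ($10,930.00 − $10,600.00) = $1,049.80 + 19.01% × $330.00 = $1,112.53
Long-Term Care Levy: 3.2% × $12,010.00 = $384.32
Pension Levy: 8.46% × $12,010.00 = $1,016.05
Total: $1,112.53 + $384.32 + $1,016.05 = $2,512.90

$2,512.90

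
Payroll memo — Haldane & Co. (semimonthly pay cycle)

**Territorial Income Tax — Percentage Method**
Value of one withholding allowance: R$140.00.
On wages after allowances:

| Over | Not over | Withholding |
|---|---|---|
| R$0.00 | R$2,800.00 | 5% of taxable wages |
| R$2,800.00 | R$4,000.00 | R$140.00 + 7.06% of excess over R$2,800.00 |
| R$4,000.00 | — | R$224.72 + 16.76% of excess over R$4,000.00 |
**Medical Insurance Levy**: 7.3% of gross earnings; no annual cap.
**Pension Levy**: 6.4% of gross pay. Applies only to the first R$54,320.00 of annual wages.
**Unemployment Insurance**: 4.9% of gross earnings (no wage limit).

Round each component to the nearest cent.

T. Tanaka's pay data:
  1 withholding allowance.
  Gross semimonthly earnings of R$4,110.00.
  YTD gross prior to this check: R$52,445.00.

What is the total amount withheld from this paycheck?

Territorial Income Tax: taxable = R$4,110.00 − 1×R$140.00 = R$3,970.00
  R$140.00 + 7.06% × (R$3,970.00 − R$2,800.00) = R$140.00 + 7.06% × R$1,170.00 = R$222.60
Medical Insurance Levy: 7.3% × R$4,110.00 = R$300.03
Pension Levy: cap R$54,320.00 − YTD R$52,445.00 = R$1,875.00 subject; 6.4% × R$1,875.00 = R$120.00
Unemployment Insurance: 4.9% × R$4,110.00 = R$201.39
Total: R$222.60 + R$300.03 + R$120.00 + R$201.39 = R$844.02

R$844.02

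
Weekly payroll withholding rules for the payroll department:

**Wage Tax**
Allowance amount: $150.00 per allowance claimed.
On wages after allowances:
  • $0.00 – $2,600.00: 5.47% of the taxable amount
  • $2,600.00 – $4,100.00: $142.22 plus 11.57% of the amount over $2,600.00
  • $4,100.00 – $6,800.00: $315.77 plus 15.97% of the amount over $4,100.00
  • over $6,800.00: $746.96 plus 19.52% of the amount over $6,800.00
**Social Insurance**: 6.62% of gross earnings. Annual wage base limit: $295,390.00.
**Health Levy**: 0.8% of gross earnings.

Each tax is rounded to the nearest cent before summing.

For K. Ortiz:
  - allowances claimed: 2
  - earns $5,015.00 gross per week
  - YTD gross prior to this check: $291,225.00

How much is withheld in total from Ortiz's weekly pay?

Wage Tax: taxable = $5,015.00 − 2×$150.00 = $4,715.00
  $315.77 + 15.97% × ($4,715.00 − $4,100.00) = $315.77 + 15.97% × $615.00 = $413.99
Social Insurance: cap $295,390.00 − YTD $291,225.00 = $4,165.00 subject; 6.62% × $4,165.00 = $275.72
Health Levy: 0.8% × $5,015.00 = $40.12
Total: $413.99 + $275.72 + $40.12 = $729.83

$729.83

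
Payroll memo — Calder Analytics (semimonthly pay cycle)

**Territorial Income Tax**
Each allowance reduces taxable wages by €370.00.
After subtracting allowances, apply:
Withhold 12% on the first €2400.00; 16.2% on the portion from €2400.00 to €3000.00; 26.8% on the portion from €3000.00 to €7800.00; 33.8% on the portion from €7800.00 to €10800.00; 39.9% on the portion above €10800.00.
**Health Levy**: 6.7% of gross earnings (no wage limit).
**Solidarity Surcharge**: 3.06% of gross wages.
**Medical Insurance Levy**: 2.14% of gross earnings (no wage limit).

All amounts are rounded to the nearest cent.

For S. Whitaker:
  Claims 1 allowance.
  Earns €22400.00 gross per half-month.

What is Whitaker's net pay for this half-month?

Territorial Income Tax: taxable = €22400.00 − 1×€370.00 = €22030.00
  €2685.60 + 39.9% × (€22030.00 − €10800.00) = €2685.60 + 39.9% × €11230.00 = €7166.37
Health Levy: 6.7% × €22400.00 = €1500.80
Solidarity Surcharge: 3.06% × €22400.00 = €685.44
Medical Insurance Levy: 2.14% × €22400.00 = €479.36
Total withheld: €7166.37 + €1500.80 + €685.44 + €479.36 = €9831.97
Net pay: €22400.00 − €9831.97 = €12568.03

€12568.03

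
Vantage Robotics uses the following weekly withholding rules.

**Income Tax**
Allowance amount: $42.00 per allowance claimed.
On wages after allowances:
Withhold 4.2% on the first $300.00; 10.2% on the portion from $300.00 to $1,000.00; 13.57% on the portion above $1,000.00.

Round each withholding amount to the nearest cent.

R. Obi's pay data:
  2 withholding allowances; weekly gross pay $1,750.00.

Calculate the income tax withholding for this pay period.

Income Tax: taxable = $1,750.00 − 2×$42.00 = $1,666.00
  $84.00 + 13.57% × ($1,666.00 − $1,000.00) = $84.00 + 13.57% × $666.00 = $174.38

$174.38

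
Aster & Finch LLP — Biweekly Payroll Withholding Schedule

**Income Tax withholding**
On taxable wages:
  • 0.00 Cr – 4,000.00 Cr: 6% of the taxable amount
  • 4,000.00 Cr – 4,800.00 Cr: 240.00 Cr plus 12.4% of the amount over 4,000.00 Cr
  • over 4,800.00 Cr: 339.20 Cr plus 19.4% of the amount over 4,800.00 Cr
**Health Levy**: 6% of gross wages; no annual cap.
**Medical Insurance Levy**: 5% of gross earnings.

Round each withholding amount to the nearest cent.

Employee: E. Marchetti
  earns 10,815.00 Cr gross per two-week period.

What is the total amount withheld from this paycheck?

2,695.76 Cr

Income Tax: taxable = 10,815.00 Cr
  339.20 Cr + 19.4% × (10,815.00 Cr − 4,800.00 Cr) = 339.20 Cr + 19.4% × 6,015.00 Cr = 1,506.11 Cr
Health Levy: 6% × 10,815.00 Cr = 648.90 Cr
Medical Insurance Levy: 5% × 10,815.00 Cr = 540.75 Cr
Total: 1,506.11 Cr + 648.90 Cr + 540.75 Cr = 2,695.76 Cr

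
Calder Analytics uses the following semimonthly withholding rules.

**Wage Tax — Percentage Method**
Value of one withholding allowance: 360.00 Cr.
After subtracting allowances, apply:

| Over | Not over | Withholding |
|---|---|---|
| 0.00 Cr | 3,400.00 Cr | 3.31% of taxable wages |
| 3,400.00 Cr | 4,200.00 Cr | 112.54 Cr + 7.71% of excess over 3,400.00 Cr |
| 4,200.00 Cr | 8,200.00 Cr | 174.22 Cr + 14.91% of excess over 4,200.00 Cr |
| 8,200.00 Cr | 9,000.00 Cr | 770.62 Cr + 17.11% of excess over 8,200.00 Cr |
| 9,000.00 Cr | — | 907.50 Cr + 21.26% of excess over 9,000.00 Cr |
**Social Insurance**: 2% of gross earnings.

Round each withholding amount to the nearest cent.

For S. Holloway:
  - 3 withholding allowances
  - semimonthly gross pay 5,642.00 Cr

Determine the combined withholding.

Wage Tax: taxable = 5,642.00 Cr − 3×360.00 Cr = 4,562.00 Cr
  174.22 Cr + 14.91% × (4,562.00 Cr − 4,200.00 Cr) = 174.22 Cr + 14.91% × 362.00 Cr = 228.19 Cr
Social Insurance: 2% × 5,642.00 Cr = 112.84 Cr
Total: 228.19 Cr + 112.84 Cr = 341.03 Cr

341.03 Cr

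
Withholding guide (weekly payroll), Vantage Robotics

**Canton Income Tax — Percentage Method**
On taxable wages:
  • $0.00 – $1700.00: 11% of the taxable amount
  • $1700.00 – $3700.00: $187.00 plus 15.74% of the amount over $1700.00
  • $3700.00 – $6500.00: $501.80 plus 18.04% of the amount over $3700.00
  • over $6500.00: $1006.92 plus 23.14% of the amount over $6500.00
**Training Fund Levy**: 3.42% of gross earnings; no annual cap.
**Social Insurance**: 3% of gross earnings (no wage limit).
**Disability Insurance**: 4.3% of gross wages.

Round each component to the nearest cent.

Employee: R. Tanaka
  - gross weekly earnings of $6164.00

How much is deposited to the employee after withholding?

$4556.91

Canton Income Tax: taxable = $6164.00
  $501.80 + 18.04% × ($6164.00 − $3700.00) = $501.80 + 18.04% × $2464.00 = $946.31
Training Fund Levy: 3.42% × $6164.00 = $210.81
Social Insurance: 3% × $6164.00 = $184.92
Disability Insurance: 4.3% × $6164.00 = $265.05
Total withheld: $946.31 + $210.81 + $184.92 + $265.05 = $1607.09
Net pay: $6164.00 − $1607.09 = $4556.91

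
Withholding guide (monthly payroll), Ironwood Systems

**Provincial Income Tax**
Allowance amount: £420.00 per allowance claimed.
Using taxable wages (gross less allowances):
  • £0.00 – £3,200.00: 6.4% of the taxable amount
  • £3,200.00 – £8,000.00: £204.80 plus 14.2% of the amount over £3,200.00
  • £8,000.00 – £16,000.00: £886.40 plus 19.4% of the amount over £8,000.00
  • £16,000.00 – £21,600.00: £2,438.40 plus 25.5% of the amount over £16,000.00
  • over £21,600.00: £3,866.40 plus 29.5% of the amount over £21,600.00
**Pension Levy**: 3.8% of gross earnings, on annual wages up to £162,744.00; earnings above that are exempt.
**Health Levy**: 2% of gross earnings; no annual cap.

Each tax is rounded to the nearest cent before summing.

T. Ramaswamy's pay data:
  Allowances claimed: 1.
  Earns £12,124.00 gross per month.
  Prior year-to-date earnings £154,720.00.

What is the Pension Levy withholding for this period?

Pension Levy: cap £162,744.00 − YTD £154,720.00 = £8,024.00 subject; 3.8% × £8,024.00 = £304.91

£304.91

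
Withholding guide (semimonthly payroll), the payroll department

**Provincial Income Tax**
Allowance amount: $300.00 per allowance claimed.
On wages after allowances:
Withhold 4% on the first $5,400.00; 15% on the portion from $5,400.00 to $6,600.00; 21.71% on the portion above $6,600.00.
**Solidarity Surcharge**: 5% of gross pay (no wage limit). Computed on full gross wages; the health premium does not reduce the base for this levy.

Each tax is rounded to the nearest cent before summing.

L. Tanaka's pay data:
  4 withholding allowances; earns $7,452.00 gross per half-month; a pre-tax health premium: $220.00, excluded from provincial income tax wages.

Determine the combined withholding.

$683.40

Provincial Income Tax: taxable = $7,452.00 − $220.00 − 4×$300.00 = $6,032.00
  $216.00 + 15% × ($6,032.00 − $5,400.00) = $216.00 + 15% × $632.00 = $310.80
Solidarity Surcharge: 5% × $7,452.00 = $372.60
Total: $310.80 + $372.60 = $683.40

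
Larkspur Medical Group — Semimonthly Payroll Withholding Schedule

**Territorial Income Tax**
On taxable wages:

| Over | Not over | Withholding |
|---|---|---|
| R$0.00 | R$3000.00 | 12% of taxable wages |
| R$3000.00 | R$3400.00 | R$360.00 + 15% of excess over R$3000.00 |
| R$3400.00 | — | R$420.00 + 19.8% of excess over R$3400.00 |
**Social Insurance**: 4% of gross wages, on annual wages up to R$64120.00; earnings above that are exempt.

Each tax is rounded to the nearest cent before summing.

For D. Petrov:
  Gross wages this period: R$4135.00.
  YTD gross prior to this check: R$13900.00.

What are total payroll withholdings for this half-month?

R$730.93

Territorial Income Tax: taxable = R$4135.00
  R$420.00 + 19.8% × (R$4135.00 − R$3400.00) = R$420.00 + 19.8% × R$735.00 = R$565.53
Social Insurance: 4% × R$4135.00 = R$165.40
Total: R$565.53 + R$165.40 = R$730.93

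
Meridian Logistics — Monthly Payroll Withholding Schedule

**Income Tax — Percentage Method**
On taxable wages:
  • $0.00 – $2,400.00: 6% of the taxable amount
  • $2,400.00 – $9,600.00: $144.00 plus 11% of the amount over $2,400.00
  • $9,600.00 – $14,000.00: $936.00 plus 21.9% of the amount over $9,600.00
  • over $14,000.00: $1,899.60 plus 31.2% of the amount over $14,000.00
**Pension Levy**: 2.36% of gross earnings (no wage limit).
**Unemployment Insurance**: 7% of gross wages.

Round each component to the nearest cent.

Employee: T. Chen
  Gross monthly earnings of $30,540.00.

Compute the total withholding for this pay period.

Income Tax: taxable = $30,540.00
  $1,899.60 + 31.2% × ($30,540.00 − $14,000.00) = $1,899.60 + 31.2% × $16,540.00 = $7,060.08
Pension Levy: 2.36% × $30,540.00 = $720.74
Unemployment Insurance: 7% × $30,540.00 = $2,137.80
Total: $7,060.08 + $720.74 + $2,137.80 = $9,918.62

$9,918.62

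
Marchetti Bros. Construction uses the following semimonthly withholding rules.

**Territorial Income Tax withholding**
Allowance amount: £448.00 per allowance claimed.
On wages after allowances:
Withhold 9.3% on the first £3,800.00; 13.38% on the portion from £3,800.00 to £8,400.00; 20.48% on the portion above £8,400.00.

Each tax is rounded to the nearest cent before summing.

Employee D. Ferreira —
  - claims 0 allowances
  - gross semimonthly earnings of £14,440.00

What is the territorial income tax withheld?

Territorial Income Tax: taxable = £14,440.00
  £968.88 + 20.48% × (£14,440.00 − £8,400.00) = £968.88 + 20.48% × £6,040.00 = £2,205.87

£2,205.87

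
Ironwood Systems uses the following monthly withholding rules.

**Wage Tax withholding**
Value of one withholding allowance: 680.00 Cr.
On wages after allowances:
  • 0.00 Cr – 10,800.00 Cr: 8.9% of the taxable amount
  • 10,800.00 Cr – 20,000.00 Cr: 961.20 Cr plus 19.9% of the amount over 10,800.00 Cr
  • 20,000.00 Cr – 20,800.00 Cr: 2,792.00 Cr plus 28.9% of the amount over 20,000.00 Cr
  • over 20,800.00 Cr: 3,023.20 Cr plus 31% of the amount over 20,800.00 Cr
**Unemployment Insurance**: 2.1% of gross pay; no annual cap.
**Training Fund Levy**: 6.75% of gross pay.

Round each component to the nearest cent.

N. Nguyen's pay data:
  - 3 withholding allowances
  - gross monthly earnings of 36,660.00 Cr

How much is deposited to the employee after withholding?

Wage Tax: taxable = 36,660.00 Cr − 3×680.00 Cr = 34,620.00 Cr
  3,023.20 Cr + 31% × (34,620.00 Cr − 20,800.00 Cr) = 3,023.20 Cr + 31% × 13,820.00 Cr = 7,307.40 Cr
Unemployment Insurance: 2.1% × 36,660.00 Cr = 769.86 Cr
Training Fund Levy: 6.75% × 36,660.00 Cr = 2,474.55 Cr
Total withheld: 7,307.40 Cr + 769.86 Cr + 2,474.55 Cr = 10,551.81 Cr
Net pay: 36,660.00 Cr − 10,551.81 Cr = 26,108.19 Cr

26,108.19 Cr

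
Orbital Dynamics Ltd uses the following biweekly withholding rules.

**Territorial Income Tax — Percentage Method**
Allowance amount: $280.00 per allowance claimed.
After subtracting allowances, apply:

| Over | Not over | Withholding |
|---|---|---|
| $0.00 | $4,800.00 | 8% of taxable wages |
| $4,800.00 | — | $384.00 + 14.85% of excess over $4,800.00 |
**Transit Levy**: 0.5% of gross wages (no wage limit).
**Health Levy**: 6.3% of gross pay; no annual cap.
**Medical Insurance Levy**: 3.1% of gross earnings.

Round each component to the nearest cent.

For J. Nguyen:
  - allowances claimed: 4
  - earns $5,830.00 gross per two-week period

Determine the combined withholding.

Territorial Income Tax: taxable = $5,830.00 − 4×$280.00 = $4,710.00
  8% × $4,710.00 = $376.80
Transit Levy: 0.5% × $5,830.00 = $29.15
Health Levy: 6.3% × $5,830.00 = $367.29
Medical Insurance Levy: 3.1% × $5,830.00 = $180.73
Total: $376.80 + $29.15 + $367.29 + $180.73 = $953.97

$953.97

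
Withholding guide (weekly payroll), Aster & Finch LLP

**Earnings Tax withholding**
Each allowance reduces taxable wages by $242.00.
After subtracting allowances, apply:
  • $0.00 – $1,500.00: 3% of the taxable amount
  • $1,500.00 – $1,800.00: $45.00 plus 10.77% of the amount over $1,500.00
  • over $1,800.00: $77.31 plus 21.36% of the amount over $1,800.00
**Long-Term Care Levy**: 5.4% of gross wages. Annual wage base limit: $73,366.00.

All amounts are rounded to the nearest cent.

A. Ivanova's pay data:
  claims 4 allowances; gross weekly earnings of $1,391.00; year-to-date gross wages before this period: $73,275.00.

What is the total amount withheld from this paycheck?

Earnings Tax: taxable = $1,391.00 − 4×$242.00 = $423.00
  3% × $423.00 = $12.69
Long-Term Care Levy: cap $73,366.00 − YTD $73,275.00 = $91.00 subject; 5.4% × $91.00 = $4.91
Total: $12.69 + $4.91 = $17.60

$17.60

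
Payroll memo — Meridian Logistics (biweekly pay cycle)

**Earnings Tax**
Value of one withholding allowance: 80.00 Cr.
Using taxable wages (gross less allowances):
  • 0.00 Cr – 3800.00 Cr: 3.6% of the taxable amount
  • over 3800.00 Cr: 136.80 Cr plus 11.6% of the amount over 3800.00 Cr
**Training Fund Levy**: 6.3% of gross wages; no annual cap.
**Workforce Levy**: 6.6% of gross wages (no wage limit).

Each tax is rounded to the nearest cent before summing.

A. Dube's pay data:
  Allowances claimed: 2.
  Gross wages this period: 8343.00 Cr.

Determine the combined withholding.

1721.48 Cr

Earnings Tax: taxable = 8343.00 Cr − 2×80.00 Cr = 8183.00 Cr
  136.80 Cr + 11.6% × (8183.00 Cr − 3800.00 Cr) = 136.80 Cr + 11.6% × 4383.00 Cr = 645.23 Cr
Training Fund Levy: 6.3% × 8343.00 Cr = 525.61 Cr
Workforce Levy: 6.6% × 8343.00 Cr = 550.64 Cr
Total: 645.23 Cr + 525.61 Cr + 550.64 Cr = 1721.48 Cr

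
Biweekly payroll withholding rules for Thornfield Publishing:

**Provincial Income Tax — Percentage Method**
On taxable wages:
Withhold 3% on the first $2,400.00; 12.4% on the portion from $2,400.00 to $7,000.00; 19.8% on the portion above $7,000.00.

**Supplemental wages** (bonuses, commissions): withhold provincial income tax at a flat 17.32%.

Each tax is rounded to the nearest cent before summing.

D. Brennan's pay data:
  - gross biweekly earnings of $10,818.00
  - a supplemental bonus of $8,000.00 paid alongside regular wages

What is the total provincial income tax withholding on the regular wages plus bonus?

Provincial Income Tax: taxable = $10,818.00
  $642.40 + 19.8% × ($10,818.00 − $7,000.00) = $642.40 + 19.8% × $3,818.00 = $1,398.36
Supplemental (17.32% flat on bonus): 17.32% × $8,000.00 = $1,385.60
Total provincial income tax: $1,398.36 + $1,385.60 = $2,783.96

$2,783.96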